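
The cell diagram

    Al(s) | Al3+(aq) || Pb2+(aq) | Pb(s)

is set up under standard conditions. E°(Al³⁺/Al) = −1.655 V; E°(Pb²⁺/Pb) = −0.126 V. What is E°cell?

+1.529 V

By convention the left-hand electrode in cell notation is the anode (oxidation) and the right-hand electrode is the cathode (reduction).
E°cell = E°(right) − E°(left) = −0.126 − (−1.655) = +1.529 V.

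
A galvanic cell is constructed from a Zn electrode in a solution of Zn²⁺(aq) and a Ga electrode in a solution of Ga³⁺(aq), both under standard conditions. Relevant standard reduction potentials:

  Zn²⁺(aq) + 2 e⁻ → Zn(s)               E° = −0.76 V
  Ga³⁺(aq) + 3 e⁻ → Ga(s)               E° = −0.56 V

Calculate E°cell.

+0.20 V

The Ga³⁺/Ga couple has the higher E°, so Ga ion is reduced (cathode) and Zn is oxidized (anode).
E°cell = E°(cathode) − E°(anode) = −0.56 − (−0.76) = +0.20 V.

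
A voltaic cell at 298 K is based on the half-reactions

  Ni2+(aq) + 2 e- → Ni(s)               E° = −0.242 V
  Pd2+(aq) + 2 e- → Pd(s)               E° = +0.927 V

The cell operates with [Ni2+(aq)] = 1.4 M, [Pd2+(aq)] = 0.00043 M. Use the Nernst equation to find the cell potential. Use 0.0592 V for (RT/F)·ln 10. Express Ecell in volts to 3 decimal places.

+1.065 V

Pd²⁺/Pd is reduced (cathode, E° = +0.927 V) and Ni²⁺/Ni is oxidized (anode).
E°cell = E°cat − E°an = +0.927 − (−0.242) = +1.169 V; n = 2.
The balanced reaction is Pd2+(aq) + Ni(s) → Pd(s) + Ni2+(aq), so Q = [Ni2+(aq)] / [Pd2+(aq)] = 3.26×10^3 and log Q = 3.513.
Applying E = E° − (RT ln10/nF)·log Q gives +1.169 − (0.0592/2)(3.513) = +1.065 V.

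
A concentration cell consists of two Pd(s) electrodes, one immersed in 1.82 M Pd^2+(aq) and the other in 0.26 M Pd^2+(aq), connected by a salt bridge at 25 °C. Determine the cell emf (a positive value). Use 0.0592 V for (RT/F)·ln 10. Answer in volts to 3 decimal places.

For a concentration cell E°cell = 0, since both electrodes use the same couple.
The compartment with the higher Pd^2+(aq) concentration (1.82 M) acts as the cathode; ions are reduced there and produced at the dilute (0.26 M) anode.
With n = 2, Ecell = −(0.0592/2)·log([dilute]/[conc]) = −(0.0592/2)·log(0.26/1.82) = +0.025 V.

0.025 V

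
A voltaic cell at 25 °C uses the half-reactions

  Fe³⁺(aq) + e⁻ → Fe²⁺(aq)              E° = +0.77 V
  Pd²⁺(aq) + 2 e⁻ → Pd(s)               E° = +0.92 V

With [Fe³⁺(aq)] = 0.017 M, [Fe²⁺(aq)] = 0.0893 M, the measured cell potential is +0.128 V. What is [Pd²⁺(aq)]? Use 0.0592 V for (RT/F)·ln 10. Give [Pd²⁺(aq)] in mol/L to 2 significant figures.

With Pd²⁺/Pd at the cathode and Fe³⁺/Fe²⁺ at the anode, E°cell = +0.92 − (+0.77) = +0.15 V (n = 2).
From the Nernst equation, log Q = n(E° − E)/0.0592 = 2·(+0.15 − (+0.128))/0.0592 = 0.743.
Balancing electrons gives Pd²⁺(aq) + 2 Fe²⁺(aq) → Pd(s) + 2 Fe³⁺(aq); thus Q = [Fe³⁺(aq)]^2 / ([Pd²⁺(aq)]·[Fe²⁺(aq)]^2).
Isolating [Pd²⁺(aq)] in Q = 10^{0.743} yields log [Pd²⁺(aq)] = −2.184, i.e. 0.0065 M.

0.0065 M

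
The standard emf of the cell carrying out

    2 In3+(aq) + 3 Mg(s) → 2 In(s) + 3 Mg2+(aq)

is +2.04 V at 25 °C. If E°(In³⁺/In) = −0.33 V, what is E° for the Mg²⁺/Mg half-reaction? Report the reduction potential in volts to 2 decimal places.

−2.37 V

In the reaction as written the In³⁺/In couple is reduced (cathode) and Mg²⁺/Mg is oxidized (anode), so E°cell = E°(In³⁺/In) − E°(Mg²⁺/Mg).
E°(Mg²⁺/Mg) = E°(cathode) − E°cell = −0.33 − (+2.04) = −2.37 V.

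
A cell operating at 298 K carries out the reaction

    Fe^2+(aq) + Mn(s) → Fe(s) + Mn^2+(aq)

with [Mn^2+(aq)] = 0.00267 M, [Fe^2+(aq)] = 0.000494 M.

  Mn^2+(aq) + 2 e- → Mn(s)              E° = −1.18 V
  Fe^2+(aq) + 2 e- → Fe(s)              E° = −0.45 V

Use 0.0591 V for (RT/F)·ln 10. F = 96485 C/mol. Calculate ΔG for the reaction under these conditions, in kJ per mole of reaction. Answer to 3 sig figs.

−137 kJ/mol

E°cell = −0.45 − (−1.18) = +0.73 V; the balanced reaction transfers n = 2 electrons.
Here Q = [Mn^2+(aq)] / [Fe^2+(aq)] = 5.4 (log Q = 0.733), giving E = +0.73 − (0.0591/2)·(0.733) = +0.7083 V.
Then ΔG = −nFE = −2 × 96485 × +0.7083 J/mol = −137 kJ/mol.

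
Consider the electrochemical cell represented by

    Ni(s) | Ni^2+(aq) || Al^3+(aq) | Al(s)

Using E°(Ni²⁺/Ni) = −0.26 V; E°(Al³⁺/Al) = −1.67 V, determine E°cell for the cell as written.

−1.41 V

By convention the left-hand electrode in cell notation is the anode (oxidation) and the right-hand electrode is the cathode (reduction).
E°cell = E°(right) − E°(left) = −1.67 − (−0.26) = −1.41 V.
The negative sign shows that, as written, the cell would require an external voltage to drive the reaction.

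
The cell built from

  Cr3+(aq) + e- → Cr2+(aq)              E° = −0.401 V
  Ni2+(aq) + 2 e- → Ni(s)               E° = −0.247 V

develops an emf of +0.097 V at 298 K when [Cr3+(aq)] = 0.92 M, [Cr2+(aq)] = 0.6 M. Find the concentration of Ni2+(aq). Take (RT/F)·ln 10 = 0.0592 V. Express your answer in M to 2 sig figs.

With Ni²⁺/Ni at the cathode and Cr³⁺/Cr²⁺ at the anode, E°cell = −0.247 − (−0.401) = +0.154 V (n = 2).
Since E = E° − (0.0592/n)·log Q, log Q = n(E° − E)/0.0592 = 1.926.
For Ni2+(aq) + 2 Cr2+(aq) → Ni(s) + 2 Cr3+(aq), the reaction quotient is Q = [Cr3+(aq)]^2 / ([Ni2+(aq)]·[Cr2+(aq)]^2).
Solving for the unknown gives log [Ni2+(aq)] = −1.555, so [Ni2+(aq)] ≈ 0.028 M.

0.028 M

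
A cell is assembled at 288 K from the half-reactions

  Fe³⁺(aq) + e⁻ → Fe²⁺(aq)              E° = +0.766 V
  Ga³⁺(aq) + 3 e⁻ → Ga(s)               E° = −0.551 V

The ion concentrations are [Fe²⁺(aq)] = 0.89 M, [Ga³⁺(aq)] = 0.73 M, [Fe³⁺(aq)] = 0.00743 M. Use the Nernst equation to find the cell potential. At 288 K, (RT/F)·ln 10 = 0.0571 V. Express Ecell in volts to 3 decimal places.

The Fe³⁺/Fe²⁺ couple has the more positive E°, so it is the cathode; Ga³⁺/Ga is the anode.
The standard potential is +0.766 − (−0.551) = +1.317 V and the balanced reaction transfers n = 3 electrons.
For the overall reaction 3 Fe³⁺(aq) + Ga(s) → 3 Fe²⁺(aq) + Ga³⁺(aq), Q = ([Fe²⁺(aq)]^3·[Ga³⁺(aq)]) / [Fe³⁺(aq)]^3 = 1.25×10^6, giving log Q = 6.099.
By the Nernst equation, E = +1.317 − (0.0571/3)·(6.099) = +1.201 V.

+1.201 V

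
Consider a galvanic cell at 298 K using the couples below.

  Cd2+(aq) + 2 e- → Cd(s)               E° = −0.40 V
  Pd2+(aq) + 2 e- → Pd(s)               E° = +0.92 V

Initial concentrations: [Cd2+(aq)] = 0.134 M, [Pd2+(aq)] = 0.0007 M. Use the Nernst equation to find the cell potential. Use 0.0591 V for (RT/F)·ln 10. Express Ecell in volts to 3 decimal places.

The Pd²⁺/Pd couple has the more positive E°, so it is the cathode; Cd²⁺/Cd is the anode.
E°cell = +0.92 − (−0.40) = +1.32 V, with n = 2 electrons transferred.
Balancing gives Pd2+(aq) + Cd(s) → Pd(s) + Cd2+(aq); hence Q = [Cd2+(aq)] / [Pd2+(aq)] = 191 (log Q = 2.282).
Applying E = E° − (RT ln10/nF)·log Q gives +1.32 − (0.0591/2)(2.282) = +1.253 V.

+1.253 V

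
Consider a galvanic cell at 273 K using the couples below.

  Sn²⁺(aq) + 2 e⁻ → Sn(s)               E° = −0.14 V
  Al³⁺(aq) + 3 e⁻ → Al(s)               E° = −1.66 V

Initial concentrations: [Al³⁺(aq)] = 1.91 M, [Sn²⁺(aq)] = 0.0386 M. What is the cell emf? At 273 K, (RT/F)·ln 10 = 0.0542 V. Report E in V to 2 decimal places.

+1.48 V

Since E°(Sn²⁺/Sn) > E°(Al³⁺/Al), Sn²⁺/Sn serves as the cathode.
E°cell = E°cat − E°an = −0.14 − (−1.66) = +1.52 V; n = 6.
The balanced reaction is 3 Sn²⁺(aq) + 2 Al(s) → 3 Sn(s) + 2 Al³⁺(aq), so Q = [Al³⁺(aq)]^2 / [Sn²⁺(aq)]^3 = 6.34×10^4 and log Q = 4.802.
By the Nernst equation, E = +1.52 − (0.0542/6)·(4.802) = +1.48 V.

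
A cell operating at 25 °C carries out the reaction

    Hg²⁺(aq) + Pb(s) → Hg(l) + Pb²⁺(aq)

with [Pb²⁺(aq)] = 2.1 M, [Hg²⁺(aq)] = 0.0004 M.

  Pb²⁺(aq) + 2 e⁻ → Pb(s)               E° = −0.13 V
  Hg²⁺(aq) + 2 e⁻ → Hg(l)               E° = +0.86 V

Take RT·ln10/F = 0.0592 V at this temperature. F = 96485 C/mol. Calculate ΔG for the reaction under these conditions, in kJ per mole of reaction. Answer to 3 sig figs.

E°cell = +0.86 − (−0.13) = +0.99 V; the balanced reaction transfers n = 2 electrons.
The reaction quotient is [Pb²⁺(aq)] / [Hg²⁺(aq)] = 5.25×10^3; by Nernst, E = +0.99 − (0.0592/2)(3.720) = +0.8799 V.
ΔG = −nFE = −(2)(96485)(+0.8799) J/mol = −170 kJ/mol.

−170 kJ/mol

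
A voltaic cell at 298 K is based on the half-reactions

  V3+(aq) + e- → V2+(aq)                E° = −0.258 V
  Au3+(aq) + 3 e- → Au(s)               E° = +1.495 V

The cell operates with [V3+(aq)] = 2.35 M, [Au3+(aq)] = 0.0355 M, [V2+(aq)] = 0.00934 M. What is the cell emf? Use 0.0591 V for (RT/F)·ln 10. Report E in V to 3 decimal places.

Au³⁺/Au is reduced (cathode, E° = +1.495 V) and V³⁺/V²⁺ is oxidized (anode).
The standard potential is +1.495 − (−0.258) = +1.753 V and the balanced reaction transfers n = 3 electrons.
The balanced reaction is Au3+(aq) + 3 V2+(aq) → Au(s) + 3 V3+(aq), so Q = [V3+(aq)]^3 / ([Au3+(aq)]·[V2+(aq)]^3) = 4.49×10^8 and log Q = 8.652.
By the Nernst equation, E = +1.753 − (0.0591/3)·(8.652) = +1.583 V.

+1.583 V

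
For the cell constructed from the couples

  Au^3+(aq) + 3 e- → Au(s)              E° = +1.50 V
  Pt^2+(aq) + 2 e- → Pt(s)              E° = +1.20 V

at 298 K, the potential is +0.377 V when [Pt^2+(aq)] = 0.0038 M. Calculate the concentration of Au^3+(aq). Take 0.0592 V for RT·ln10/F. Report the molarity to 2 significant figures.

The Au³⁺/Au couple has the larger reduction potential, so it is the cathode: E°cell = +1.50 − (+1.20) = +0.30 V and n = 6.
From the Nernst equation, log Q = n(E° − E)/0.0592 = 6·(+0.30 − (+0.377))/0.0592 = −7.804.
Balancing electrons gives 2 Au^3+(aq) + 3 Pt(s) → 2 Au(s) + 3 Pt^2+(aq); thus Q = [Pt^2+(aq)]^3 / [Au^3+(aq)]^2.
Isolating [Au^3+(aq)] in Q = 10^{−7.804} yields log [Au^3+(aq)] = 0.272, i.e. 1.9 M.

1.9 M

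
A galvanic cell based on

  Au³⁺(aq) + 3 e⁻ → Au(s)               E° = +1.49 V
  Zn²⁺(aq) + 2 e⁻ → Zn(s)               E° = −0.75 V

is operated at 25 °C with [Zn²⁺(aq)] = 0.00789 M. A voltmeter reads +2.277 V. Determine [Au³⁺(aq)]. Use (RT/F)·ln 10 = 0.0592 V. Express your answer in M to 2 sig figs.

0.053 M

Au³⁺/Au is the cathode (higher E°); E°cell = +1.49 − (−0.75) = +2.24 V with n = 6.
From the Nernst equation, log Q = n(E° − E)/0.0592 = 6·(+2.24 − (+2.277))/0.0592 = −3.750.
Balancing electrons gives 2 Au³⁺(aq) + 3 Zn(s) → 2 Au(s) + 3 Zn²⁺(aq); thus Q = [Zn²⁺(aq)]^3 / [Au³⁺(aq)]^2.
Solving for the unknown gives log [Au³⁺(aq)] = −1.279, so [Au³⁺(aq)] ≈ 0.053 M.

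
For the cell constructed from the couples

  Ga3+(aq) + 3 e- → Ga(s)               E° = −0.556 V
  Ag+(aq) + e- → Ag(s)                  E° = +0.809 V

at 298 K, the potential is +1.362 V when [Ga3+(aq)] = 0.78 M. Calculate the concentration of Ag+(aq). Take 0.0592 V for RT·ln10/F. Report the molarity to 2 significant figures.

Ag⁺/Ag is the cathode (higher E°); E°cell = +0.809 − (−0.556) = +1.365 V with n = 3.
Since E = E° − (0.0592/n)·log Q, log Q = n(E° − E)/0.0592 = 0.152.
The balanced reaction is 3 Ag+(aq) + Ga(s) → 3 Ag(s) + Ga3+(aq), so Q = [Ga3+(aq)] / [Ag+(aq)]^3.
Isolating [Ag+(aq)] in Q = 10^{0.152} yields log [Ag+(aq)] = −0.087, i.e. 0.82 M.

0.82 M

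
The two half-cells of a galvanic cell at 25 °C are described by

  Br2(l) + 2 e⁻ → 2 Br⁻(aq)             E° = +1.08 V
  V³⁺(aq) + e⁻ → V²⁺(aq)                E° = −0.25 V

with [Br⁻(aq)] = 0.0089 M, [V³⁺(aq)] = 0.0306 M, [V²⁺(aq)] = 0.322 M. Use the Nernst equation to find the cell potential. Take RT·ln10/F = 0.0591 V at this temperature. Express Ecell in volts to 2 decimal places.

+1.51 V

Br₂/Br⁻ is reduced (cathode, E° = +1.08 V) and V³⁺/V²⁺ is oxidized (anode).
E°cell = E°cat − E°an = +1.08 − (−0.25) = +1.33 V; n = 2.
The balanced reaction is Br2(l) + 2 V²⁺(aq) → 2 Br⁻(aq) + 2 V³⁺(aq), so Q = ([Br⁻(aq)]^2·[V³⁺(aq)]^2) / [V²⁺(aq)]^2 = 7.15×10^−7 and log Q = −6.145.
By the Nernst equation, E = +1.33 − (0.0591/2)·(−6.145) = +1.51 V.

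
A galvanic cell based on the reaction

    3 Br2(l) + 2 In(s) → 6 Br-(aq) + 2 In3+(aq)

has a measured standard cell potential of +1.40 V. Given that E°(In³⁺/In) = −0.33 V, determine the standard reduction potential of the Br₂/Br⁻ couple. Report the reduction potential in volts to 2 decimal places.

+1.07 V

In the reaction as written the Br₂/Br⁻ couple is reduced (cathode) and In³⁺/In is oxidized (anode), so E°cell = E°(Br₂/Br⁻) − E°(In³⁺/In).
E°(Br₂/Br⁻) = E°cell + E°(anode) = +1.40 + (−0.33) = +1.07 V.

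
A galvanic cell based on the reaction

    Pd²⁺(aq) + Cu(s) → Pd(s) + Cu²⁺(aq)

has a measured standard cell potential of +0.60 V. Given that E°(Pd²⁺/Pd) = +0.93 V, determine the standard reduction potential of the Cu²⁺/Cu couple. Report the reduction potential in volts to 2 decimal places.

+0.33 V

In the reaction as written the Pd²⁺/Pd couple is reduced (cathode) and Cu²⁺/Cu is oxidized (anode), so E°cell = E°(Pd²⁺/Pd) − E°(Cu²⁺/Cu).
E°(Cu²⁺/Cu) = E°(cathode) − E°cell = +0.93 − (+0.60) = +0.33 V.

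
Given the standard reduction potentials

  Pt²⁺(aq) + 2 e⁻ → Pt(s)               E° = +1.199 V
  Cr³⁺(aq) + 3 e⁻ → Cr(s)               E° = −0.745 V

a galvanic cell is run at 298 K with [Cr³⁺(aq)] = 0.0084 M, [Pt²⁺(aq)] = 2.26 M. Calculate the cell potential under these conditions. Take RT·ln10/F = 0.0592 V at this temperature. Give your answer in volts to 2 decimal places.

+2.00 V

Pt²⁺/Pt is reduced (cathode, E° = +1.199 V) and Cr³⁺/Cr is oxidized (anode).
The standard potential is +1.199 − (−0.745) = +1.944 V and the balanced reaction transfers n = 6 electrons.
Balancing gives 3 Pt²⁺(aq) + 2 Cr(s) → 3 Pt(s) + 2 Cr³⁺(aq); hence Q = [Cr³⁺(aq)]^2 / [Pt²⁺(aq)]^3 = 6.11×10^−6 (log Q = −5.214).
E = E° − (0.0592/n)·log Q = +1.944 − (0.0592/6)(−5.214) = +2.00 V.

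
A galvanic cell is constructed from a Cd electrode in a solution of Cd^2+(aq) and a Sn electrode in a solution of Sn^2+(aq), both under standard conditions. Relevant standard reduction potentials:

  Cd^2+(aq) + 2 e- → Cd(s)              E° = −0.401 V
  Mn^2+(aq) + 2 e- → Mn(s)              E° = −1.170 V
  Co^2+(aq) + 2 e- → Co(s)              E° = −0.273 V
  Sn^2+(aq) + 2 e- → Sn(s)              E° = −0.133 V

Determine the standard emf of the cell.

The Sn²⁺/Sn couple has the higher E°, so Sn ion is reduced (cathode) and Cd is oxidized (anode).
E°cell = E°(cathode) − E°(anode) = −0.133 − (−0.401) = +0.268 V.

+0.268 V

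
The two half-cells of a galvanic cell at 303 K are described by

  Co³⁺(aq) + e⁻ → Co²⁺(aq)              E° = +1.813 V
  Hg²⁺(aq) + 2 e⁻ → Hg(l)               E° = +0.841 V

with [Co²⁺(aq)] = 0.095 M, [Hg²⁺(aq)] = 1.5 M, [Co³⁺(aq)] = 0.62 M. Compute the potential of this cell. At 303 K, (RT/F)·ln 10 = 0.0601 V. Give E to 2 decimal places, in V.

Since E°(Co³⁺/Co²⁺) > E°(Hg²⁺/Hg), Co³⁺/Co²⁺ serves as the cathode.
E°cell = +1.813 − (+0.841) = +0.972 V, with n = 2 electrons transferred.
Balancing gives 2 Co³⁺(aq) + Hg(l) → 2 Co²⁺(aq) + Hg²⁺(aq); hence Q = ([Co²⁺(aq)]^2·[Hg²⁺(aq)]) / [Co³⁺(aq)]^2 = 0.0352 (log Q = −1.453).
E = E° − (0.0601/n)·log Q = +0.972 − (0.0601/2)(−1.453) = +1.02 V.

+1.02 V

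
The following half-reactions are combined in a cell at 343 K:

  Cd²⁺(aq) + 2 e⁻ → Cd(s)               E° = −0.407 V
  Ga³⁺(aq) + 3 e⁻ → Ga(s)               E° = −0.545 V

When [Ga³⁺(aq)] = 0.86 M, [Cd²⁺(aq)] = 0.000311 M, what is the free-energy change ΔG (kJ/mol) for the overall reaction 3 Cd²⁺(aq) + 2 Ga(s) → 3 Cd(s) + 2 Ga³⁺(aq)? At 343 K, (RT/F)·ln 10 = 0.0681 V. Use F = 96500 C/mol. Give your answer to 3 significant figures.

−11.6 kJ/mol

With Cd²⁺/Cd reduced at the cathode, E°cell = −0.407 − (−0.545) = +0.138 V and n = 6.
Here Q = [Ga³⁺(aq)]^2 / [Cd²⁺(aq)]^3 = 2.46×10^10 (log Q = 10.391), giving E = +0.138 − (0.0681/6)·(10.391) = +0.0201 V.
Then ΔG = −nFE = −6 × 96500 × +0.0201 J/mol = −11.6 kJ/mol.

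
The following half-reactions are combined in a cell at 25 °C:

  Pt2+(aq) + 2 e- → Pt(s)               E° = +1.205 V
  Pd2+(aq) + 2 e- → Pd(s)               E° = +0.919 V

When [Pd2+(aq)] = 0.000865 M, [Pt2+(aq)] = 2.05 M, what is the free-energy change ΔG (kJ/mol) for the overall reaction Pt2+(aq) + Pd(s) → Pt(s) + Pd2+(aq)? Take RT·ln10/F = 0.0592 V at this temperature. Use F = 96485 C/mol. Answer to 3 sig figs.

E°cell = +1.205 − (+0.919) = +0.286 V; the balanced reaction transfers n = 2 electrons.
Here Q = [Pd2+(aq)] / [Pt2+(aq)] = 0.000422 (log Q = −3.375), giving E = +0.286 − (0.0592/2)·(−3.375) = +0.3859 V.
Finally ΔG = −nFE = −(2)(96485 C/mol)(+0.3859 V) = −74.5 kJ/mol.

−74.5 kJ/mol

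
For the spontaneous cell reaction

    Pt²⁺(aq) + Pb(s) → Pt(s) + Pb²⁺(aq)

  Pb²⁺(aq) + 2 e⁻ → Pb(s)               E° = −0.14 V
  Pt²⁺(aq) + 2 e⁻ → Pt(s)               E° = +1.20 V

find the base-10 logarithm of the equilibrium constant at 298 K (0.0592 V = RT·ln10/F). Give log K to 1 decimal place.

log K = 45.3

The Pt²⁺/Pt couple is reduced (cathode); E°cell = +1.20 − (−0.14) = +1.34 V with n = 2.
At equilibrium E = 0, so log K = nE°cell / 0.0592 = (2)(+1.34) / 0.0592 = 45.3.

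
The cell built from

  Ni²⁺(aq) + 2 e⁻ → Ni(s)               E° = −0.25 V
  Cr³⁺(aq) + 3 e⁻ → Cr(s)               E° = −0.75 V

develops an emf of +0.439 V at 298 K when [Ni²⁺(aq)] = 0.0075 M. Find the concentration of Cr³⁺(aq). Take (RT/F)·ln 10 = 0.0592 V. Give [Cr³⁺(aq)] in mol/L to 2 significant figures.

Ni²⁺/Ni is the cathode (higher E°); E°cell = −0.25 − (−0.75) = +0.50 V with n = 6.
Since E = E° − (0.0592/n)·log Q, log Q = n(E° − E)/0.0592 = 6.182.
The balanced reaction is 3 Ni²⁺(aq) + 2 Cr(s) → 3 Ni(s) + 2 Cr³⁺(aq), so Q = [Cr³⁺(aq)]^2 / [Ni²⁺(aq)]^3.
Solving for the unknown gives log [Cr³⁺(aq)] = −0.096, so [Cr³⁺(aq)] ≈ 0.80 M.

0.80 M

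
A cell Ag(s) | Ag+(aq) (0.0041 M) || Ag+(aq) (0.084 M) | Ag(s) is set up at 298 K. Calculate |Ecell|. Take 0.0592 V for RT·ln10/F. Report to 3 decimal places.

For a concentration cell E°cell = 0, since both electrodes use the same couple.
The compartment with the higher Ag+(aq) concentration (0.084 M) acts as the cathode; ions are reduced there and produced at the dilute (0.0041 M) anode.
With n = 1, Ecell = −(0.0592/1)·log([dilute]/[conc]) = −(0.0592/1)·log(0.0041/0.084) = +0.078 V.

0.078 V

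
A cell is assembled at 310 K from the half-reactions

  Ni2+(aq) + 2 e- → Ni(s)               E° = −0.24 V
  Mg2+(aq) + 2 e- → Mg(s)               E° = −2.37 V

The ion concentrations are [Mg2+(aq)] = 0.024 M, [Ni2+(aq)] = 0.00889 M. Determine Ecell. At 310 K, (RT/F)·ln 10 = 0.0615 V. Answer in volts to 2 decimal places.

+2.12 V

The Ni²⁺/Ni couple has the more positive E°, so it is the cathode; Mg²⁺/Mg is the anode.
The standard potential is −0.24 − (−2.37) = +2.13 V and the balanced reaction transfers n = 2 electrons.
Balancing gives Ni2+(aq) + Mg(s) → Ni(s) + Mg2+(aq); hence Q = [Mg2+(aq)] / [Ni2+(aq)] = 2.7 (log Q = 0.431).
By the Nernst equation, E = +2.13 − (0.0615/2)·(0.431) = +2.12 V.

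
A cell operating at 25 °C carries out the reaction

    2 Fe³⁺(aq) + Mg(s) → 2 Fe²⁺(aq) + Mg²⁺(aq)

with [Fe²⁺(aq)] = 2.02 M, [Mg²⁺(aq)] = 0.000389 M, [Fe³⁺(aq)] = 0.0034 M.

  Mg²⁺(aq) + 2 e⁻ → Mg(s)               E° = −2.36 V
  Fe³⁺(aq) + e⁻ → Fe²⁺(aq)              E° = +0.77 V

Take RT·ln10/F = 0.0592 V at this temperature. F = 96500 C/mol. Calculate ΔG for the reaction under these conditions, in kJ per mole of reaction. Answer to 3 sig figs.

−592 kJ/mol

The standard cell potential is +0.77 − (−2.36) = +3.13 V, with n = 2 electrons in the balanced equation.
Q = ([Fe²⁺(aq)]^2·[Mg²⁺(aq)]) / [Fe³⁺(aq)]^2 = 137, so log Q = 2.138 and E = +3.13 − (0.0592/2)(2.138) = +3.0667 V.
ΔG = −nFE = −(2)(96500)(+3.0667) J/mol = −592 kJ/mol.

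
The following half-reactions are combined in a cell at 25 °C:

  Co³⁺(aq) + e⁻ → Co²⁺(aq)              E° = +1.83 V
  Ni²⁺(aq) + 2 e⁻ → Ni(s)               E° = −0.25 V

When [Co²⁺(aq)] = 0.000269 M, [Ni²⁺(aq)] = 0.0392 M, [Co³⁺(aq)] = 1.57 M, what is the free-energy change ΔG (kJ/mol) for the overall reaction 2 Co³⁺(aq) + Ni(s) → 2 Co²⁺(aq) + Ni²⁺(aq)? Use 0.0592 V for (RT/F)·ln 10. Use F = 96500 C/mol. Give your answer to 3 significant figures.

−453 kJ/mol

With Co³⁺/Co²⁺ reduced at the cathode, E°cell = +1.83 − (−0.25) = +2.08 V and n = 2.
Here Q = ([Co²⁺(aq)]^2·[Ni²⁺(aq)]) / [Co³⁺(aq)]^2 = 1.15×10^−9 (log Q = −8.939), giving E = +2.08 − (0.0592/2)·(−8.939) = +2.3446 V.
Then ΔG = −nFE = −2 × 96500 × +2.3446 J/mol = −453 kJ/mol.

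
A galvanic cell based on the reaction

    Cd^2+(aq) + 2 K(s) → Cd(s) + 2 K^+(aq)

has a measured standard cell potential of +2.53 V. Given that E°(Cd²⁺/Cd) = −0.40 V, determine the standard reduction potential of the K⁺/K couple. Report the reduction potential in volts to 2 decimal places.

In the reaction as written the Cd²⁺/Cd couple is reduced (cathode) and K⁺/K is oxidized (anode), so E°cell = E°(Cd²⁺/Cd) − E°(K⁺/K).
E°(K⁺/K) = E°(cathode) − E°cell = −0.40 − (+2.53) = −2.93 V.

−2.93 V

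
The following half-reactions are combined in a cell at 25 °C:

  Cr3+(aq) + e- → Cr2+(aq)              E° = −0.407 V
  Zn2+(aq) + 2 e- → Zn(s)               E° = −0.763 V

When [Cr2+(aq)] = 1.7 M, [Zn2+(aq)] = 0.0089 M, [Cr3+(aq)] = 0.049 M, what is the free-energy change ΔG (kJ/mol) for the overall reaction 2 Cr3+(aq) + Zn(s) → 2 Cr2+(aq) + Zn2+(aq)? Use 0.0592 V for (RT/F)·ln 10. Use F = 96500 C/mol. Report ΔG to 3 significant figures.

With Cr³⁺/Cr²⁺ reduced at the cathode, E°cell = −0.407 − (−0.763) = +0.356 V and n = 2.
The reaction quotient is ([Cr2+(aq)]^2·[Zn2+(aq)]) / [Cr3+(aq)]^2 = 10.7; by Nernst, E = +0.356 − (0.0592/2)(1.030) = +0.3255 V.
ΔG = −nFE = −(2)(96500)(+0.3255) J/mol = −62.8 kJ/mol.

−62.8 kJ/mol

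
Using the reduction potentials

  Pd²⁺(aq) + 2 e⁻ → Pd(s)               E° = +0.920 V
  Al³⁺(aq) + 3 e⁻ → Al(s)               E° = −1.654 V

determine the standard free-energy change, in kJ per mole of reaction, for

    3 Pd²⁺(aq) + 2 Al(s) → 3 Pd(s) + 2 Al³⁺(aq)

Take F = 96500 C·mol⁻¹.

In the reaction as written Pd²⁺(aq) is reduced, so the Pd²⁺/Pd couple is the cathode and Al³⁺/Al is the anode.
E°cell = +0.920 − (−1.654) = +2.574 V; balancing electrons gives n = 6.
ΔG° = −nFE°cell = −(6)(96500)(+2.574) J/mol = −1490 kJ/mol.

−1490 kJ/mol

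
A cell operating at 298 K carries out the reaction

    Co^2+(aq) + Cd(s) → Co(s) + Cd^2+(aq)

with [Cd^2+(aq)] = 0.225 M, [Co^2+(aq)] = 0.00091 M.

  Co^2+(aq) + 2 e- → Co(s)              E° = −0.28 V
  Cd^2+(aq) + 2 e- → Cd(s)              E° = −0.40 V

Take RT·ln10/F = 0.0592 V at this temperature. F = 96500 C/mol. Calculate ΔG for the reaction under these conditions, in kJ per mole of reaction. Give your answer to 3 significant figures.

The standard cell potential is −0.28 − (−0.40) = +0.12 V, with n = 2 electrons in the balanced equation.
The reaction quotient is [Cd^2+(aq)] / [Co^2+(aq)] = 247; by Nernst, E = +0.12 − (0.0592/2)(2.393) = +0.0492 V.
ΔG = −nFE = −(2)(96500)(+0.0492) J/mol = −9.50 kJ/mol.

−9.50 kJ/mol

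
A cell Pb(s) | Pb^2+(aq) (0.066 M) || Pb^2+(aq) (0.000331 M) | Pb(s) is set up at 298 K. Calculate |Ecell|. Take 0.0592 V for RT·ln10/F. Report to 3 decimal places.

For a concentration cell E°cell = 0, since both electrodes use the same couple.
The compartment with the higher Pb^2+(aq) concentration (0.066 M) acts as the cathode; ions are reduced there and produced at the dilute (0.000331 M) anode.
With n = 2, Ecell = −(0.0592/2)·log([dilute]/[conc]) = −(0.0592/2)·log(0.000331/0.066) = +0.068 V.

0.068 V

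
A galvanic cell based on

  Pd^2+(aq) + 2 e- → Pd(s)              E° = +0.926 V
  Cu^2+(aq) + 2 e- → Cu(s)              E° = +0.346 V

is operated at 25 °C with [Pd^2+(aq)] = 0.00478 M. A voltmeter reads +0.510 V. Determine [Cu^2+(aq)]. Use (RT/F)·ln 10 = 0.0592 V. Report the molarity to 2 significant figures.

1.1 M

The Pd²⁺/Pd couple has the larger reduction potential, so it is the cathode: E°cell = +0.926 − (+0.346) = +0.580 V and n = 2.
Since E = E° − (0.0592/n)·log Q, log Q = n(E° − E)/0.0592 = 2.365.
Balancing electrons gives Pd^2+(aq) + Cu(s) → Pd(s) + Cu^2+(aq); thus Q = [Cu^2+(aq)] / [Pd^2+(aq)].
Solving for the unknown gives log [Cu^2+(aq)] = 0.044, so [Cu^2+(aq)] ≈ 1.1 M.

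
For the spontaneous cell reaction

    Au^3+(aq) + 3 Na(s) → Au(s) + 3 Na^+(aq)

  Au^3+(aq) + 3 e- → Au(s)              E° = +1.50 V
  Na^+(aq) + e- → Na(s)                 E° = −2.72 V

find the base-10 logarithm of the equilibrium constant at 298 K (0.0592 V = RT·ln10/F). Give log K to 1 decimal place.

log K = 213.9

The Au³⁺/Au couple is reduced (cathode); E°cell = +1.50 − (−2.72) = +4.22 V with n = 3.
At equilibrium E = 0, so log K = nE°cell / 0.0592 = (3)(+4.22) / 0.0592 = 213.9.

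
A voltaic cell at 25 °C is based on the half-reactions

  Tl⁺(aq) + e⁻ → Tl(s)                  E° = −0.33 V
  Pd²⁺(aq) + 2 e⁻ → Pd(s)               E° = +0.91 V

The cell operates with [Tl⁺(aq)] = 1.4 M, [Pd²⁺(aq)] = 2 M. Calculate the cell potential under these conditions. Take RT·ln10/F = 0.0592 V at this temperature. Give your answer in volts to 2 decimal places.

Since E°(Pd²⁺/Pd) > E°(Tl⁺/Tl), Pd²⁺/Pd serves as the cathode.
The standard potential is +0.91 − (−0.33) = +1.24 V and the balanced reaction transfers n = 2 electrons.
Balancing gives Pd²⁺(aq) + 2 Tl(s) → Pd(s) + 2 Tl⁺(aq); hence Q = [Tl⁺(aq)]^2 / [Pd²⁺(aq)] = 0.98 (log Q = −0.009).
By the Nernst equation, E = +1.24 − (0.0592/2)·(−0.009) = +1.24 V.

+1.24 V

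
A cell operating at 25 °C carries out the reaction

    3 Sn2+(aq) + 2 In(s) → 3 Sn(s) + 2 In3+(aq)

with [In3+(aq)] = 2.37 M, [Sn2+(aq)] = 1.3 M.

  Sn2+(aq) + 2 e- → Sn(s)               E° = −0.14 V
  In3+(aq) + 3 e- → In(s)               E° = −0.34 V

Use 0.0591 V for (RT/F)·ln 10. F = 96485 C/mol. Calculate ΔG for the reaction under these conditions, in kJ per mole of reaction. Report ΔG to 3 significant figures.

The standard cell potential is −0.14 − (−0.34) = +0.20 V, with n = 6 electrons in the balanced equation.
Here Q = [In3+(aq)]^2 / [Sn2+(aq)]^3 = 2.56 (log Q = 0.408), giving E = +0.20 − (0.0591/6)·(0.408) = +0.1960 V.
Finally ΔG = −nFE = −(6)(96485 C/mol)(+0.1960 V) = −113 kJ/mol.

−113 kJ/mol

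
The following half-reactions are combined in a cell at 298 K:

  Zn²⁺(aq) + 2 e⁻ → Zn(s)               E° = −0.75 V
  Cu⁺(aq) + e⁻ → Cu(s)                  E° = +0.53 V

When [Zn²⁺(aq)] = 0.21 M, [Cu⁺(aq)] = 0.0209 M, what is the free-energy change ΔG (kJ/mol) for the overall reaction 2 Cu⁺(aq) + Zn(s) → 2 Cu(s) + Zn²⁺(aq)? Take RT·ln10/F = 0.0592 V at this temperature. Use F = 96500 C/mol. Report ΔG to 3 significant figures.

The standard cell potential is +0.53 − (−0.75) = +1.28 V, with n = 2 electrons in the balanced equation.
Q = [Zn²⁺(aq)] / [Cu⁺(aq)]^2 = 481, so log Q = 2.682 and E = +1.28 − (0.0592/2)(2.682) = +1.2006 V.
ΔG = −nFE = −(2)(96500)(+1.2006) J/mol = −232 kJ/mol.

−232 kJ/mol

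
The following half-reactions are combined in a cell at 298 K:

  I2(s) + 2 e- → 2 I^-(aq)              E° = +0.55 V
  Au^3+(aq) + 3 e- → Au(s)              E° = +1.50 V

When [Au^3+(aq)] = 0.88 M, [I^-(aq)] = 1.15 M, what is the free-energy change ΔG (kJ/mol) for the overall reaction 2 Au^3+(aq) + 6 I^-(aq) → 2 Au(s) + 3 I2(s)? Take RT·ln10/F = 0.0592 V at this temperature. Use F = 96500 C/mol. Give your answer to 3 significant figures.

With Au³⁺/Au reduced at the cathode, E°cell = +1.50 − (+0.55) = +0.95 V and n = 6.
Q = 1 / ([Au^3+(aq)]^2·[I^-(aq)]^6) = 0.558, so log Q = −0.253 and E = +0.95 − (0.0592/6)(−0.253) = +0.9525 V.
ΔG = −nFE = −(6)(96500)(+0.9525) J/mol = −551 kJ/mol.

−551 kJ/mol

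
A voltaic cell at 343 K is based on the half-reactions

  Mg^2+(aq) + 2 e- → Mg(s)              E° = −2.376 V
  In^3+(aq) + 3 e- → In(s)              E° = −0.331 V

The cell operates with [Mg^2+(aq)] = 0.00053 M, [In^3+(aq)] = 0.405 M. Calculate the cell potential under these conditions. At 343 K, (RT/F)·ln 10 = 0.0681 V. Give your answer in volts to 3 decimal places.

Since E°(In³⁺/In) > E°(Mg²⁺/Mg), In³⁺/In serves as the cathode.
E°cell = E°cat − E°an = −0.331 − (−2.376) = +2.045 V; n = 6.
The balanced reaction is 2 In^3+(aq) + 3 Mg(s) → 2 In(s) + 3 Mg^2+(aq), so Q = [Mg^2+(aq)]^3 / [In^3+(aq)]^2 = 9.08×10^−10 and log Q = −9.042.
E = E° − (0.0681/n)·log Q = +2.045 − (0.0681/6)(−9.042) = +2.148 V.

+2.148 V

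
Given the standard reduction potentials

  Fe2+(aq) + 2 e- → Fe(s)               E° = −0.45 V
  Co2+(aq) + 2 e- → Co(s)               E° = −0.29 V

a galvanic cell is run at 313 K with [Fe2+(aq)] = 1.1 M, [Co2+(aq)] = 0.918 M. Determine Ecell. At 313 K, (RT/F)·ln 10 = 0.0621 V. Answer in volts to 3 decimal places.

Since E°(Co²⁺/Co) > E°(Fe²⁺/Fe), Co²⁺/Co serves as the cathode.
E°cell = −0.29 − (−0.45) = +0.16 V, with n = 2 electrons transferred.
For the overall reaction Co2+(aq) + Fe(s) → Co(s) + Fe2+(aq), Q = [Fe2+(aq)] / [Co2+(aq)] = 1.2, giving log Q = 0.079.
Applying E = E° − (RT ln10/nF)·log Q gives +0.16 − (0.0621/2)(0.079) = +0.158 V.

+0.158 V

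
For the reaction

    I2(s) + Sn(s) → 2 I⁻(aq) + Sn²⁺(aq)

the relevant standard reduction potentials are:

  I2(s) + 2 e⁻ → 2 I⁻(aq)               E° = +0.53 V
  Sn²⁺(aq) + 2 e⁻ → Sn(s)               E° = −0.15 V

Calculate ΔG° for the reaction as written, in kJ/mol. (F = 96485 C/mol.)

−131 kJ/mol

In the reaction as written I2(s) is reduced, so the I₂/I⁻ couple is the cathode and Sn²⁺/Sn is the anode.
E°cell = +0.53 − (−0.15) = +0.68 V; balancing electrons gives n = 2.
ΔG° = −nFE°cell = −(2)(96485)(+0.68) J/mol = −131 kJ/mol.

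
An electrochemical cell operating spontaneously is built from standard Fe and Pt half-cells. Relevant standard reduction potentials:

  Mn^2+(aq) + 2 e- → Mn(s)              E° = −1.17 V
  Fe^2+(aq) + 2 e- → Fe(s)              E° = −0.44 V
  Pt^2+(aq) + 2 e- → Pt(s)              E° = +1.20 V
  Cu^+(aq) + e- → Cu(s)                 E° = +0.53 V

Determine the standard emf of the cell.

The Pt²⁺/Pt couple has the higher E°, so Pt ion is reduced (cathode) and Fe is oxidized (anode).
E°cell = E°(cathode) − E°(anode) = +1.20 − (−0.44) = +1.64 V.

+1.64 V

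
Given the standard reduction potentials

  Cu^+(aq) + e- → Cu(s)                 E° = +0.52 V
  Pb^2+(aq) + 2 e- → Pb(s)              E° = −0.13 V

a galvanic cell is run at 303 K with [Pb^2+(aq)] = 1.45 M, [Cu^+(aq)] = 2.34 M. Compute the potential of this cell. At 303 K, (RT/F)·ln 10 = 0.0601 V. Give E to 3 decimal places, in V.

+0.667 V

Cu⁺/Cu is reduced (cathode, E° = +0.52 V) and Pb²⁺/Pb is oxidized (anode).
E°cell = +0.52 − (−0.13) = +0.65 V, with n = 2 electrons transferred.
For the overall reaction 2 Cu^+(aq) + Pb(s) → 2 Cu(s) + Pb^2+(aq), Q = [Pb^2+(aq)] / [Cu^+(aq)]^2 = 0.265, giving log Q = −0.577.
By the Nernst equation, E = +0.65 − (0.0601/2)·(−0.577) = +0.667 V.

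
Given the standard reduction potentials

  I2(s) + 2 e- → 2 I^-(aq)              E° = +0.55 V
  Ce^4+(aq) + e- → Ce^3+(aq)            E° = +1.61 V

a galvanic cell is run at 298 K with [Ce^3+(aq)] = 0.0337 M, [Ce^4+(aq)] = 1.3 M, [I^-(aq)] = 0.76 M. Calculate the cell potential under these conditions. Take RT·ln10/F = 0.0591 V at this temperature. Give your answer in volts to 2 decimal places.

Since E°(Ce⁴⁺/Ce³⁺) > E°(I₂/I⁻), Ce⁴⁺/Ce³⁺ serves as the cathode.
E°cell = E°cat − E°an = +1.61 − (+0.55) = +1.06 V; n = 2.
Balancing gives 2 Ce^4+(aq) + 2 I^-(aq) → 2 Ce^3+(aq) + I2(s); hence Q = [Ce^3+(aq)]^2 / ([Ce^4+(aq)]^2·[I^-(aq)]^2) = 0.00116 (log Q = −2.934).
By the Nernst equation, E = +1.06 − (0.0591/2)·(−2.934) = +1.15 V.

+1.15 V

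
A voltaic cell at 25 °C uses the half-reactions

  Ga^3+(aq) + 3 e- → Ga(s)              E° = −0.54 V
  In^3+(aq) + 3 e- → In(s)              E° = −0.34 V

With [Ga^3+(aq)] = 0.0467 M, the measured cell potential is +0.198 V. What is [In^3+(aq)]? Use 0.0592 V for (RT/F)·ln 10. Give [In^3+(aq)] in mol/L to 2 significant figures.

0.037 M

In³⁺/In is the cathode (higher E°); E°cell = −0.34 − (−0.54) = +0.20 V with n = 3.
From the Nernst equation, log Q = n(E° − E)/0.0592 = 3·(+0.20 − (+0.198))/0.0592 = 0.101.
The balanced reaction is In^3+(aq) + Ga(s) → In(s) + Ga^3+(aq), so Q = [Ga^3+(aq)] / [In^3+(aq)].
Isolating [In^3+(aq)] in Q = 10^{0.101} yields log [In^3+(aq)] = −1.432, i.e. 0.037 M.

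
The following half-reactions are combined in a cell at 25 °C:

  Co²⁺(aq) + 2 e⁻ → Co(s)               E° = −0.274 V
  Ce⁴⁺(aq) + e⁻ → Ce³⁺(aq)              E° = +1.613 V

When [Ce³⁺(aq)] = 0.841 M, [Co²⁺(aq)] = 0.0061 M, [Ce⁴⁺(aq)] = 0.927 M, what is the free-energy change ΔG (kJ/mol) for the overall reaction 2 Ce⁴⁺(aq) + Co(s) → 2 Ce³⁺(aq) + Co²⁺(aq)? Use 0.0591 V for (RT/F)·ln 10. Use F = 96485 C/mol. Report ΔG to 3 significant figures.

E°cell = +1.613 − (−0.274) = +1.887 V; the balanced reaction transfers n = 2 electrons.
Here Q = ([Ce³⁺(aq)]^2·[Co²⁺(aq)]) / [Ce⁴⁺(aq)]^2 = 0.00502 (log Q = −2.299), giving E = +1.887 − (0.0591/2)·(−2.299) = +1.9549 V.
ΔG = −nFE = −(2)(96485)(+1.9549) J/mol = −377 kJ/mol.

−377 kJ/mol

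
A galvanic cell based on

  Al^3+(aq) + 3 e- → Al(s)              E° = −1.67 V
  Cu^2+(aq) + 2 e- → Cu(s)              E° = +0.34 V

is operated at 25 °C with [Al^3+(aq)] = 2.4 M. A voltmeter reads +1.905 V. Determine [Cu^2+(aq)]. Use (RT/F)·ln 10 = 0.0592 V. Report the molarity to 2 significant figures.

Cu²⁺/Cu is the cathode (higher E°); E°cell = +0.34 − (−1.67) = +2.01 V with n = 6.
Since E = E° − (0.0592/n)·log Q, log Q = n(E° − E)/0.0592 = 10.642.
Balancing electrons gives 3 Cu^2+(aq) + 2 Al(s) → 3 Cu(s) + 2 Al^3+(aq); thus Q = [Al^3+(aq)]^2 / [Cu^2+(aq)]^3.
Solving for the unknown gives log [Cu^2+(aq)] = −3.294, so [Cu^2+(aq)] ≈ 0.00051 M.

0.00051 M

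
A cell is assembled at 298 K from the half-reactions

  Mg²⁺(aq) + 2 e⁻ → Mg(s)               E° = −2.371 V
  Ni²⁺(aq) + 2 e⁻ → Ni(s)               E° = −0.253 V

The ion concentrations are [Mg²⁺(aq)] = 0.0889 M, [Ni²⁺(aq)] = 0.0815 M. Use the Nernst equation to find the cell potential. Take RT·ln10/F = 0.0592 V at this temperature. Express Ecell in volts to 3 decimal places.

Since E°(Ni²⁺/Ni) > E°(Mg²⁺/Mg), Ni²⁺/Ni serves as the cathode.
The standard potential is −0.253 − (−2.371) = +2.118 V and the balanced reaction transfers n = 2 electrons.
The balanced reaction is Ni²⁺(aq) + Mg(s) → Ni(s) + Mg²⁺(aq), so Q = [Mg²⁺(aq)] / [Ni²⁺(aq)] = 1.09 and log Q = 0.038.
Applying E = E° − (RT ln10/nF)·log Q gives +2.118 − (0.0592/2)(0.038) = +2.117 V.

+2.117 V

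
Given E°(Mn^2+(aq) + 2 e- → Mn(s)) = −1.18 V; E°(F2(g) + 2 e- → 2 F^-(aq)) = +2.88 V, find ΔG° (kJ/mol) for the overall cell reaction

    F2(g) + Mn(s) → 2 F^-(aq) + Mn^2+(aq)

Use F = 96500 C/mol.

In the reaction as written F2(g) is reduced, so the F₂/F⁻ couple is the cathode and Mn²⁺/Mn is the anode.
E°cell = +2.88 − (−1.18) = +4.06 V; balancing electrons gives n = 2.
ΔG° = −nFE°cell = −(2)(96500)(+4.06) J/mol = −784 kJ/mol.

−784 kJ/mol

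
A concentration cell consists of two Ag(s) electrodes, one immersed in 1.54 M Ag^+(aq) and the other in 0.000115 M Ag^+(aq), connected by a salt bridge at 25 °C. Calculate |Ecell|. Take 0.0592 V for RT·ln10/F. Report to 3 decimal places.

0.244 V

For a concentration cell E°cell = 0, since both electrodes use the same couple.
The compartment with the higher Ag^+(aq) concentration (1.54 M) acts as the cathode; ions are reduced there and produced at the dilute (0.000115 M) anode.
With n = 1, Ecell = −(0.0592/1)·log([dilute]/[conc]) = −(0.0592/1)·log(0.000115/1.54) = +0.244 V.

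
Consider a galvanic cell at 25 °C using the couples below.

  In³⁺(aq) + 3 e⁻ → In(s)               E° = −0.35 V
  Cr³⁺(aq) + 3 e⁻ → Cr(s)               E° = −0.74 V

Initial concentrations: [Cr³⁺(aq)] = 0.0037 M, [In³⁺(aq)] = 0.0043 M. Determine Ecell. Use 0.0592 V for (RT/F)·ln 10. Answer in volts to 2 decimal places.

+0.39 V

The In³⁺/In couple has the more positive E°, so it is the cathode; Cr³⁺/Cr is the anode.
The standard potential is −0.35 − (−0.74) = +0.39 V and the balanced reaction transfers n = 3 electrons.
Balancing gives In³⁺(aq) + Cr(s) → In(s) + Cr³⁺(aq); hence Q = [Cr³⁺(aq)] / [In³⁺(aq)] = 0.86 (log Q = −0.065).
By the Nernst equation, E = +0.39 − (0.0592/3)·(−0.065) = +0.39 V.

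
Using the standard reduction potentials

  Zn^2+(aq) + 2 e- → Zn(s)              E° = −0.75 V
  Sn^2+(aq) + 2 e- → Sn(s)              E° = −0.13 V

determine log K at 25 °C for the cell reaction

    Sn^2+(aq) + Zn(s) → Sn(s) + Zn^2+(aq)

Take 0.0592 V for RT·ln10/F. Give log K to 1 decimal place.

log K = 20.9

The Sn²⁺/Sn couple is reduced (cathode); E°cell = −0.13 − (−0.75) = +0.62 V with n = 2.
At equilibrium E = 0, so log K = nE°cell / 0.0592 = (2)(+0.62) / 0.0592 = 20.9.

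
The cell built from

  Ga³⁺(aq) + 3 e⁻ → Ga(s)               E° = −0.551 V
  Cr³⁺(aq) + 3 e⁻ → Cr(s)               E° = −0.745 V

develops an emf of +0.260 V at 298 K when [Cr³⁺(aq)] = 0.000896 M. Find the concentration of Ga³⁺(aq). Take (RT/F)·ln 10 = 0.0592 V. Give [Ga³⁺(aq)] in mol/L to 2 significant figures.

With Ga³⁺/Ga at the cathode and Cr³⁺/Cr at the anode, E°cell = −0.551 − (−0.745) = +0.194 V (n = 3).
Since E = E° − (0.0592/n)·log Q, log Q = n(E° − E)/0.0592 = −3.345.
The balanced reaction is Ga³⁺(aq) + Cr(s) → Ga(s) + Cr³⁺(aq), so Q = [Cr³⁺(aq)] / [Ga³⁺(aq)].
Isolating [Ga³⁺(aq)] in Q = 10^{−3.345} yields log [Ga³⁺(aq)] = 0.297, i.e. 2.0 M.

2.0 M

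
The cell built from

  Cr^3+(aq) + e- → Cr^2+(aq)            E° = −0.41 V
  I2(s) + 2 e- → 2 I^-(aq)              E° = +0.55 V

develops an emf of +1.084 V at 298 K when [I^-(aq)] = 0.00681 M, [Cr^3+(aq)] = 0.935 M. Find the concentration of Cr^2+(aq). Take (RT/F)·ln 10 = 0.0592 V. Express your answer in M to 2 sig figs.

The I₂/I⁻ couple has the larger reduction potential, so it is the cathode: E°cell = +0.55 − (−0.41) = +0.96 V and n = 2.
Rearranging E = E° − (0.0592/n)·log Q gives log Q = 2(+0.96 − (+1.084))/0.0592 = −4.189.
The balanced reaction is I2(s) + 2 Cr^2+(aq) → 2 I^-(aq) + 2 Cr^3+(aq), so Q = ([I^-(aq)]^2·[Cr^3+(aq)]^2) / [Cr^2+(aq)]^2.
Isolating [Cr^2+(aq)] in Q = 10^{−4.189} yields log [Cr^2+(aq)] = −0.102, i.e. 0.79 M.

0.79 M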